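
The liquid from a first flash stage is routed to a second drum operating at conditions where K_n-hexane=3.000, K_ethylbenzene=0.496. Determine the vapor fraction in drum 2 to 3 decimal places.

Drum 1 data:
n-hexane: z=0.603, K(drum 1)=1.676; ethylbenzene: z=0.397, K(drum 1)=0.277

Drum 1:
Binary case is linear: z₁(K₁−1)(1+ψ₁(K₂−1)) + z₂(K₂−1)(1+ψ₁(K₁−1)) = 0
⇒ ψ₁ = [z₁(K₁−1)+z₂(K₂−1)] / [−(K₁−1)(K₂−1)] = 0.1206/0.4887 = 0.247
Drum-1 compositions:
  n-hexane: x = 0.517, y = 0.866
  ethylbenzene: x = 0.483, y = 0.134
Drum-2 feed = drum-1 liquid: z₂ = (0.5168, 0.4832).
Drum 2:
Rachford–Rice: g(ψ₂) = Σ zᵢ(Kᵢ−1)/(1+ψ₂(Kᵢ−1)) = 0.
Check two-phase: ΣzᵢKᵢ = 1.790 > 1 and Σzᵢ/Kᵢ = 1.146 > 1, so g(0) = 0.790 > 0 and g(1) = -0.146 < 0.
Binary case is linear: z₁(K₁−1)(1+ψ₂(K₂−1)) + z₂(K₂−1)(1+ψ₂(K₁−1)) = 0
⇒ ψ₂ = [z₁(K₁−1)+z₂(K₂−1)] / [−(K₁−1)(K₂−1)] = 0.7901/1.0080 = 0.784
  n-hexane: x = 0.201, y = 0.604
  ethylbenzene: x = 0.799, y = 0.396

V/F (drum 2) = 0.784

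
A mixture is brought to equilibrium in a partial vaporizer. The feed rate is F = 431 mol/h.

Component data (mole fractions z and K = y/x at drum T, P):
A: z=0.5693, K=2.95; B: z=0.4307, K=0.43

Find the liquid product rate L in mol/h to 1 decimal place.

L = 95.7 mol/h

Let ψ = V/F and solve Σ zᵢ(Kᵢ−1)/(1+ψ(Kᵢ−1)) = 0.
Feasibility: ΣzᵢKᵢ = 1.8646, Σzᵢ/Kᵢ = 1.1946 — both > 1, two phases present.
Binary case is linear: z₁(K₁−1)(1+ψ(K₂−1)) + z₂(K₂−1)(1+ψ(K₁−1)) = 0
⇒ ψ = [z₁(K₁−1)+z₂(K₂−1)] / [−(K₁−1)(K₂−1)] = 0.86464/1.11150 = 0.7779
Then V = ψ·F = 0.7779·431 = 335.3 mol/h and L = F − V = 95.7 mol/h.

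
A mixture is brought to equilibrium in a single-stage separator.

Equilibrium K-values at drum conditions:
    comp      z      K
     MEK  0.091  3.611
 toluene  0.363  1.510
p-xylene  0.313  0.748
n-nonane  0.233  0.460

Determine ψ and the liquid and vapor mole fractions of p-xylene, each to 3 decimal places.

Let ψ = V/F and solve Σ zᵢ(Kᵢ−1)/(1+ψ(Kᵢ−1)) = 0.
Check two-phase: ΣzᵢKᵢ = 1.218 > 1 and Σzᵢ/Kᵢ = 1.191 > 1, so g(0) = 0.218 > 0 and g(1) = -0.191 < 0.
Newton–Raphson from ψ = 0.5:
  ψ = 0.500: g = -0.0120, g' = -0.330 → ψ = 0.464
Converged at ψ = 0.464.
Compositions from xᵢ = zᵢ/(1+ψ(Kᵢ−1)), yᵢ = Kᵢxᵢ:
  MEK: x = 0.041, y = 0.149
  toluene: x = 0.294, y = 0.443
  p-xylene: x = 0.354, y = 0.265
  n-nonane: x = 0.311, y = 0.143

ψ = 0.464, x_p-xylene = 0.354, y_p-xylene = 0.265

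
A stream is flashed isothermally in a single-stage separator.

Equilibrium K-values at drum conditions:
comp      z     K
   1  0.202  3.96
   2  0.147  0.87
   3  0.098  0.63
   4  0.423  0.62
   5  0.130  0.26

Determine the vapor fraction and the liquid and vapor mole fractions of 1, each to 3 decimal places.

Let ψ = V/F and solve Σ zᵢ(Kᵢ−1)/(1+ψ(Kᵢ−1)) = 0.
Feasibility: ΣzᵢKᵢ = 1.286, Σzᵢ/Kᵢ = 1.558 — both > 1, two phases present.
Newton–Raphson from ψ = 0.36:
  ψ = 0.360: g = -0.0898, g' = -0.650 → ψ = 0.222
  ψ = 0.222: g = 0.0111, g' = -0.838 → ψ = 0.235
Converged at ψ = 0.235.
Compositions from xᵢ = zᵢ/(1+ψ(Kᵢ−1)), yᵢ = Kᵢxᵢ:
  1: x = 0.119, y = 0.472
  2: x = 0.152, y = 0.132
  3: x = 0.107, y = 0.068
  4: x = 0.465, y = 0.288
  5: x = 0.157, y = 0.041

ψ = 0.235, x_1 = 0.119, y_1 = 0.472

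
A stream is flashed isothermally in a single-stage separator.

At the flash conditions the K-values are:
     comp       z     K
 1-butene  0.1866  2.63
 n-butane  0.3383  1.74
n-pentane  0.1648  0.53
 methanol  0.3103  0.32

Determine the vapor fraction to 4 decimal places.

Material balance + equilibrium reduce to Σ zᵢ(Kᵢ−1)/(1+ψ(Kᵢ−1)) = 0.
Feasibility: ΣzᵢKᵢ = 1.2660, Σzᵢ/Kᵢ = 1.5460 — both > 1, two phases present.
Newton–Raphson from ψ = 0.48:
  ψ = 0.4800: g = -0.05790, g' = -0.6339 → ψ = 0.3887
  ψ = 0.3887: g = -0.00095, g' = -0.6171 → ψ = 0.3871
Converged at ψ = 0.3871.

ψ = 0.3871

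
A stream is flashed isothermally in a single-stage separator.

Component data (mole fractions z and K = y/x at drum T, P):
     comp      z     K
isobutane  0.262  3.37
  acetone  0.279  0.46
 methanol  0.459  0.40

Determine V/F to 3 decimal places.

Rachford–Rice: g(V/F) = Σ zᵢ(Kᵢ−1)/(1+V/F(Kᵢ−1)) = 0.
Feasibility: ΣzᵢKᵢ = 1.195, Σzᵢ/Kᵢ = 1.832 — both > 1, two phases present.
Newton–Raphson from V/F = 0.5:
  V/F = 0.500: g = -0.3156, g' = -0.798 → V/F = 0.105
  V/F = 0.105: g = 0.0441, g' = -1.225 → V/F = 0.141
  V/F = 0.141: g = 0.0020, g' = -1.120 → V/F = 0.142
Converged at V/F = 0.142.

V/F = 0.142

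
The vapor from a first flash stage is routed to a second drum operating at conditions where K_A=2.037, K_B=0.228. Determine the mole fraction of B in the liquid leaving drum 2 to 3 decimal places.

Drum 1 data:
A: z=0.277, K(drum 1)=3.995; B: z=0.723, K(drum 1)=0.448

x_B (drum 2) = 0.573

Drum 1:
Material balance + equilibrium reduce to Σ zᵢ(Kᵢ−1)/(1+ψ₁(Kᵢ−1)) = 0.
Check two-phase: ΣzᵢKᵢ = 1.431 > 1 and Σzᵢ/Kᵢ = 1.683 > 1, so g(0) = 0.431 > 0 and g(1) = -0.683 < 0.
Binary case is linear: z₁(K₁−1)(1+ψ₁(K₂−1)) + z₂(K₂−1)(1+ψ₁(K₁−1)) = 0
⇒ ψ₁ = [z₁(K₁−1)+z₂(K₂−1)] / [−(K₁−1)(K₂−1)] = 0.4305/1.6532 = 0.260
Drum-1 compositions:
  A: x = 0.156, y = 0.622
  B: x = 0.844, y = 0.378
Drum-2 feed = drum-1 vapor: z₂ = (0.6217, 0.3783).
Drum 2:
Rachford–Rice: g(ψ₂) = Σ zᵢ(Kᵢ−1)/(1+ψ₂(Kᵢ−1)) = 0.
g(0) = ΣzᵢKᵢ − 1 = 0.353 and g(1) = 1 − Σzᵢ/Kᵢ = -0.964, so a root lies in (0, 1).
Newton iteration, ψ₂⁰ = 0.5:
  ψ₂ = 0.500: g = -0.0510, g' = -0.888 → ψ₂ = 0.443
  ψ₂ = 0.443: g = -0.0016, g' = -0.834 → ψ₂ = 0.441
Converged at ψ₂ = 0.441.
  A: x = 0.427, y = 0.869
  B: x = 0.573, y = 0.131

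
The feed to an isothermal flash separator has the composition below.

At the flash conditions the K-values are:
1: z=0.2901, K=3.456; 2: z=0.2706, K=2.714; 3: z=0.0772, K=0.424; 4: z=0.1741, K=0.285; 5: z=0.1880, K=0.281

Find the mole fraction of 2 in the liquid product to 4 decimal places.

Rachford–Rice: g(ψ) = Σ zᵢ(Kᵢ−1)/(1+ψ(Kᵢ−1)) = 0.
Feasibility: ΣzᵢKᵢ = 1.8722, Σzᵢ/Kᵢ = 1.6456 — both > 1, two phases present.
Newton iteration, ψ⁰ = 0.36:
  ψ = 0.3600: g = 0.25886, g' = -1.1760 → ψ = 0.5801
  ψ = 0.5801: g = 0.01501, g' = -1.1012 → ψ = 0.5937
Converged at ψ = 0.5937.
Compositions from xᵢ = zᵢ/(1+ψ(Kᵢ−1)), yᵢ = Kᵢxᵢ:
  1: x = 0.1180, y = 0.4079
  2: x = 0.1341, y = 0.3640
  3: x = 0.1173, y = 0.0497
  4: x = 0.3025, y = 0.0862
  5: x = 0.3280, y = 0.0922

x_2 = 0.1341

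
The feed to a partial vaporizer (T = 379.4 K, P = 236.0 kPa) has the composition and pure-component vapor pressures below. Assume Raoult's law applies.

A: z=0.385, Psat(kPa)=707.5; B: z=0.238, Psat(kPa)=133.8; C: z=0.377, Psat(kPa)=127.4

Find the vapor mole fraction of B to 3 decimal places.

Raoult's law: Kᵢ = Pᵢˢᵃᵗ/P = Pᵢˢᵃᵗ/236.0.
  K_A = 707.5/236.0 = 2.99788, K_B = 133.8/236.0 = 0.56695, K_C = 127.4/236.0 = 0.53983
Material balance + equilibrium reduce to Σ zᵢ(Kᵢ−1)/(1+ψ(Kᵢ−1)) = 0.
g(0) = ΣzᵢKᵢ − 1 = 0.493 and g(1) = 1 − Σzᵢ/Kᵢ = -0.247, so a root lies in (0, 1).
Iterate (Newton) starting at ψ = 0.5:
  ψ = 0.500: g = 0.0279, g' = -0.592 → ψ = 0.547
  ψ = 0.547: g = 0.0005, g' = -0.570 → ψ = 0.548
Converged at ψ = 0.548.
Compositions from xᵢ = zᵢ/(1+ψ(Kᵢ−1)), yᵢ = Kᵢxᵢ:
  A: x = 0.184, y = 0.551
  B: x = 0.312, y = 0.177
  C: x = 0.504, y = 0.272

y_B = 0.177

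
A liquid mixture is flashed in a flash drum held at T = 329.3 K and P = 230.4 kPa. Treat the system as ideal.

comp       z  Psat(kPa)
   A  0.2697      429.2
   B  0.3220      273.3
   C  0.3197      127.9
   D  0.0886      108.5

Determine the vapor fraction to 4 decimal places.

ψ = 0.3855

Raoult's law: Kᵢ = Pᵢˢᵃᵗ/P = Pᵢˢᵃᵗ/230.4.
  K_A = 429.2/230.4 = 1.862847, K_B = 273.3/230.4 = 1.186198, K_C = 127.9/230.4 = 0.555122, K_D = 108.5/230.4 = 0.470920
Material balance + equilibrium reduce to Σ zᵢ(Kᵢ−1)/(1+ψ(Kᵢ−1)) = 0.
Feasibility: ΣzᵢKᵢ = 1.1036, Σzᵢ/Kᵢ = 1.1803 — both > 1, two phases present.
Newton–Raphson from ψ = 0.53:
  ψ = 0.5300: g = -0.03700, g' = -0.2600 → ψ = 0.3877
  ψ = 0.3877: g = -0.00055, g' = -0.2541 → ψ = 0.3855
Converged at ψ = 0.3855.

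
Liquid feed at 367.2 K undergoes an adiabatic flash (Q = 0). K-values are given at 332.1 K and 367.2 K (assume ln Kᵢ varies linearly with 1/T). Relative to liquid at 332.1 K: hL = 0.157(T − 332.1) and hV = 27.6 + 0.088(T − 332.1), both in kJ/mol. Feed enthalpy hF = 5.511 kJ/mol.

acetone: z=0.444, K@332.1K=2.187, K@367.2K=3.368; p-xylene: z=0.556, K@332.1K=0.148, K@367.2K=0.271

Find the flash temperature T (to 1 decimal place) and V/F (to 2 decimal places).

Adiabatic flash: solve Rachford–Rice at each trial T, then check hF = ψ·hV(T) + (1−ψ)·hL(T).
  T = 332.1 K: K = (2.187, 0.148), RR gives ψ = 0.053, H_out = 1.455 kJ/mol
  T = 367.2 K: K = (3.368, 0.271), RR gives ψ = 0.374, H_out = 14.934 kJ/mol
  T = 349.6 K: K = (2.742, 0.203), RR gives ψ = 0.238, H_out = 9.029 kJ/mol
  T = 340.9 K: K = (2.457, 0.174), RR gives ψ = 0.156, H_out = 5.598 kJ/mol
  T = 336.5 K: K = (2.320, 0.161), RR gives ψ = 0.108, H_out = 3.635 kJ/mol
  T = 338.7 K: K = (2.388, 0.167), RR gives ψ = 0.133, H_out = 4.640 kJ/mol
Linear interpolation between T = 338.7 (H_out = 4.640) and T = 340.9 (H_out = 5.598) on hF = 5.511 gives T ≈ 340.7 K, at which ψ = 0.15.

T = 340.7 K, V/F = 0.15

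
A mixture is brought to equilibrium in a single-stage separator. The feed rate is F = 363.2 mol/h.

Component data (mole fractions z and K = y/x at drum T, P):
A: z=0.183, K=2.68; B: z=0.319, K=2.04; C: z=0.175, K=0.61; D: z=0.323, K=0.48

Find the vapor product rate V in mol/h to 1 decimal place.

V = 235.9 mol/h

Rachford–Rice: g(β) = Σ zᵢ(Kᵢ−1)/(1+β(Kᵢ−1)) = 0.
Check two-phase: ΣzᵢKᵢ = 1.403 > 1 and Σzᵢ/Kᵢ = 1.184 > 1, so g(0) = 0.403 > 0 and g(1) = -0.184 < 0.
Newton–Raphson from β = 0.5:
  β = 0.500: g = 0.0736, g' = -0.502 → β = 0.646
  β = 0.646: g = 0.0015, g' = -0.488 → β = 0.650
Converged at β = 0.650.
Then V = β·F = 0.6495·363.2 = 235.9 mol/h and L = F − V = 127.3 mol/h.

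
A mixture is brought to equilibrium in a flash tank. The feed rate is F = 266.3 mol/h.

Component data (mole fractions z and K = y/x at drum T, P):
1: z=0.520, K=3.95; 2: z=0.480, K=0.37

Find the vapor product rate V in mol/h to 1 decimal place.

V = 176.5 mol/h

Rachford–Rice: g(V/F) = Σ zᵢ(Kᵢ−1)/(1+V/F(Kᵢ−1)) = 0.
g(0) = ΣzᵢKᵢ − 1 = 1.232 and g(1) = 1 − Σzᵢ/Kᵢ = -0.429, so a root lies in (0, 1).
Iterate (Newton) starting at V/F = 0.5:
  V/F = 0.500: g = 0.1783, g' = -1.145 → V/F = 0.656
  V/F = 0.656: g = 0.0074, g' = -1.079 → V/F = 0.663
Converged at V/F = 0.663.
Then V = V/F·F = 0.6627·266.3 = 176.5 mol/h and L = F − V = 89.8 mol/h.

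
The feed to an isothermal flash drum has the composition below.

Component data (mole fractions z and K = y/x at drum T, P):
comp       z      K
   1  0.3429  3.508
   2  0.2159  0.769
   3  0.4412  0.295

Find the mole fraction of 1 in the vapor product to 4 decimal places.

Rachford–Rice: g(V/F) = Σ zᵢ(Kᵢ−1)/(1+V/F(Kᵢ−1)) = 0.
g(0) = ΣzᵢKᵢ − 1 = 0.4991 and g(1) = 1 − Σzᵢ/Kᵢ = -0.8741, so a root lies in (0, 1).
Iterate (Newton) starting at V/F = 0.44:
  V/F = 0.4400: g = -0.09760, g' = -0.9626 → V/F = 0.3386
  V/F = 0.3386: g = 0.00237, g' = -1.0227 → V/F = 0.3409
Converged at V/F = 0.3409.
Compositions from xᵢ = zᵢ/(1+V/F(Kᵢ−1)), yᵢ = Kᵢxᵢ:
  1: x = 0.1848, y = 0.6484
  2: x = 0.2344, y = 0.1802
  3: x = 0.5808, y = 0.1713

y_1 = 0.6484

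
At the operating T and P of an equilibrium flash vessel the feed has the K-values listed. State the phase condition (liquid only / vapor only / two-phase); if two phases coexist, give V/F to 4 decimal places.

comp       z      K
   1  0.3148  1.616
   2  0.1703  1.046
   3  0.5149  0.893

ΣzᵢKᵢ = 1.1467; Σzᵢ/Kᵢ = 0.9342.
Since Σzᵢ/Kᵢ < 1 the mixture is above its dew point — single vapor phase.

vapor only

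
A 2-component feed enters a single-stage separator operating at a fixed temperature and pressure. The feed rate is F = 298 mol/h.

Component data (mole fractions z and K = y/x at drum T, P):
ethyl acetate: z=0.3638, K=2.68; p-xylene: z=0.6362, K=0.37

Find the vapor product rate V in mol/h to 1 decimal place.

Binary case is linear: z₁(K₁−1)(1+V/F(K₂−1)) + z₂(K₂−1)(1+V/F(K₁−1)) = 0
⇒ V/F = [z₁(K₁−1)+z₂(K₂−1)] / [−(K₁−1)(K₂−1)] = 0.21038/1.05840 = 0.1988
Then V = V/F·F = 0.1988·298 = 59.2 mol/h and L = F − V = 238.8 mol/h.

V = 59.2 mol/h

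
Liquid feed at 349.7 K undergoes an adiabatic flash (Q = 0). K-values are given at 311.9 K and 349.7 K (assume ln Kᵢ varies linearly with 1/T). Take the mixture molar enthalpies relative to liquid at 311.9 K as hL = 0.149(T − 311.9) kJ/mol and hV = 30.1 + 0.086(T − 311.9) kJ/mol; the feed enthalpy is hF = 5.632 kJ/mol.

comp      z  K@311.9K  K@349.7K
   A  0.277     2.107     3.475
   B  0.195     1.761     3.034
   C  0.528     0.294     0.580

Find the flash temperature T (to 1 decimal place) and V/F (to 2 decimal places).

T = 314.5 K, V/F = 0.18

Adiabatic flash: solve Rachford–Rice at each trial T, then check hF = ψ·hV(T) + (1−ψ)·hL(T).
  T = 311.9 K: K = (2.107, 1.761, 0.294), RR gives ψ = 0.119, H_out = 3.585 kJ/mol
  T = 349.7 K: K = (3.475, 3.034, 0.580), RR gives ψ = 0.892, H_out = 30.360 kJ/mol
  T = 330.8 K: K = (2.745, 2.348, 0.421), RR gives ψ = 0.479, H_out = 16.663 kJ/mol
  T = 321.4 K: K = (2.416, 2.043, 0.354), RR gives ψ = 0.310, H_out = 10.554 kJ/mol
  T = 316.6 K: K = (2.257, 1.898, 0.323), RR gives ψ = 0.218, H_out = 7.203 kJ/mol
  T = 314.2 K: K = (2.180, 1.827, 0.308), RR gives ψ = 0.169, H_out = 5.408 kJ/mol
Linear interpolation between T = 314.2 (H_out = 5.408) and T = 316.6 (H_out = 7.203) on hF = 5.632 gives T ≈ 314.5 K, at which ψ = 0.18.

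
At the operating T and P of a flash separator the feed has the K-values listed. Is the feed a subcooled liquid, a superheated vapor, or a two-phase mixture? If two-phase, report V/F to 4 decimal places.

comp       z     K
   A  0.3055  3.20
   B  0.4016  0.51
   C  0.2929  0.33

two-phase, V/F = 0.2222

ΣzᵢKᵢ = 1.2791; Σzᵢ/Kᵢ = 1.7705.
Both exceed 1, so a two-phase solution exists.
Iterate (Newton) starting at ψ = 0.5:
  ψ = 0.5000: g = -0.23570, g' = -0.8018 → ψ = 0.2060
  ψ = 0.2060: g = 0.01592, g' = -0.9964 → ψ = 0.2220
  ψ = 0.2220: g = 0.00021, g' = -0.9703 → ψ = 0.2222
Converged at ψ = 0.2222.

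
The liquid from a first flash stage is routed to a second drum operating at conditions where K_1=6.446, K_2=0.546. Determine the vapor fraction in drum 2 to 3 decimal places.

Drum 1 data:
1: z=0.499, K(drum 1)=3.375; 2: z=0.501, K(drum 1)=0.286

V/F (drum 2) = 0.368

Drum 1:
Let ψ₁ = V/F and solve Σ zᵢ(Kᵢ−1)/(1+ψ₁(Kᵢ−1)) = 0.
Feasibility: ΣzᵢKᵢ = 1.827, Σzᵢ/Kᵢ = 1.900 — both > 1, two phases present.
Binary case is linear: z₁(K₁−1)(1+ψ₁(K₂−1)) + z₂(K₂−1)(1+ψ₁(K₁−1)) = 0
⇒ ψ₁ = [z₁(K₁−1)+z₂(K₂−1)] / [−(K₁−1)(K₂−1)] = 0.8274/1.6957 = 0.488
Drum-1 compositions:
  1: x = 0.231, y = 0.780
  2: x = 0.769, y = 0.220
Drum-2 feed = drum-1 liquid: z₂ = (0.2311, 0.7689).
Drum 2:
Rachford–Rice: g(ψ₂) = Σ zᵢ(Kᵢ−1)/(1+ψ₂(Kᵢ−1)) = 0.
Feasibility: ΣzᵢKᵢ = 1.910, Σzᵢ/Kᵢ = 1.444 — both > 1, two phases present.
Binary case is linear: z₁(K₁−1)(1+ψ₂(K₂−1)) + z₂(K₂−1)(1+ψ₂(K₁−1)) = 0
⇒ ψ₂ = [z₁(K₁−1)+z₂(K₂−1)] / [−(K₁−1)(K₂−1)] = 0.9097/2.4725 = 0.368
  1: x = 0.077, y = 0.496
  2: x = 0.923, y = 0.504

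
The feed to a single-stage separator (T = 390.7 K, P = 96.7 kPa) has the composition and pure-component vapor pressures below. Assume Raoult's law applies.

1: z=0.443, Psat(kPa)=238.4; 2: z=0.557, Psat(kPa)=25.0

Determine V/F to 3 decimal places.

V/F = 0.217

Raoult's law: Kᵢ = Pᵢˢᵃᵗ/P = Pᵢˢᵃᵗ/96.7.
  K_1 = 238.4/96.7 = 2.46536, K_2 = 25.0/96.7 = 0.25853
Binary case is linear: z₁(K₁−1)(1+V/F(K₂−1)) + z₂(K₂−1)(1+V/F(K₁−1)) = 0
⇒ V/F = [z₁(K₁−1)+z₂(K₂−1)] / [−(K₁−1)(K₂−1)] = 0.2362/1.0865 = 0.217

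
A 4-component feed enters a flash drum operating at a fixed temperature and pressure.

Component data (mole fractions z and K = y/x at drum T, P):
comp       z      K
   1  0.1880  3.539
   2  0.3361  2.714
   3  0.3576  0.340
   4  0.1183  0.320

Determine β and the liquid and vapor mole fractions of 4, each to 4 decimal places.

Newton iteration, β⁰ = 0.37:
  β = 0.3700: g = 0.17888, g' = -1.0623 → β = 0.5384
  β = 0.5384: g = 0.00826, g' = -0.9943 → β = 0.5467
Converged at β = 0.5467.
Compositions from xᵢ = zᵢ/(1+β(Kᵢ−1)), yᵢ = Kᵢxᵢ:
  1: x = 0.0787, y = 0.2786
  2: x = 0.1735, y = 0.4709
  3: x = 0.5595, y = 0.1902
  4: x = 0.1883, y = 0.0603

β = 0.5467, x_4 = 0.1883, y_4 = 0.0603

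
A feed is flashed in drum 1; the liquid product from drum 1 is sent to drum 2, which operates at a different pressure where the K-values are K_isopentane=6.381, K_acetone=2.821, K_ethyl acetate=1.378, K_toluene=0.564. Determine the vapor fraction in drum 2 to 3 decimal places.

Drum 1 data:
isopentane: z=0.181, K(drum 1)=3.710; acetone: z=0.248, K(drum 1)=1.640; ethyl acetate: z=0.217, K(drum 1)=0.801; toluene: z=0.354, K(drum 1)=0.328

V/F (drum 2) = 0.768

Drum 1:
Material balance + equilibrium reduce to Σ zᵢ(Kᵢ−1)/(1+ψ₁(Kᵢ−1)) = 0.
Check two-phase: ΣzᵢKᵢ = 1.368 > 1 and Σzᵢ/Kᵢ = 1.550 > 1, so g(0) = 0.368 > 0 and g(1) = -0.550 < 0.
Newton iteration, ψ₁⁰ = 0.5:
  ψ₁ = 0.500: g = -0.0777, g' = -0.671 → ψ₁ = 0.384
  ψ₁ = 0.384: g = 0.0002, g' = -0.685 → ψ₁ = 0.385
Converged at ψ₁ = 0.385.
Drum-1 compositions:
  isopentane: x = 0.089, y = 0.329
  acetone: x = 0.199, y = 0.326
  ethyl acetate: x = 0.235, y = 0.188
  toluene: x = 0.477, y = 0.157
Drum-2 feed = drum-1 liquid: z₂ = (0.0886, 0.1990, 0.2350, 0.4774).
Drum 2:
Let ψ₂ = V/F and solve Σ zᵢ(Kᵢ−1)/(1+ψ₂(Kᵢ−1)) = 0.
Feasibility: ΣzᵢKᵢ = 1.720, Σzᵢ/Kᵢ = 1.101 — both > 1, two phases present.
Newton–Raphson from ψ₂ = 0.5:
  ψ₂ = 0.500: g = 0.1275, g' = -0.541 → ψ₂ = 0.735
  ψ₂ = 0.735: g = 0.0143, g' = -0.442 → ψ₂ = 0.768
Converged at ψ₂ = 0.768.
  isopentane: x = 0.017, y = 0.110
  acetone: x = 0.083, y = 0.234
  ethyl acetate: x = 0.182, y = 0.251
  toluene: x = 0.718, y = 0.405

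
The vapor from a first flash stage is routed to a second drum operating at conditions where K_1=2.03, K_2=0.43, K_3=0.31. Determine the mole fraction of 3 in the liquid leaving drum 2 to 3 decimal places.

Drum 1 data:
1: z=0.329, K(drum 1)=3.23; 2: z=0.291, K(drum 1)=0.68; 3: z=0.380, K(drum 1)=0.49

Drum 1:
Material balance + equilibrium reduce to Σ zᵢ(Kᵢ−1)/(1+ψ₁(Kᵢ−1)) = 0.
g(0) = ΣzᵢKᵢ − 1 = 0.447 and g(1) = 1 − Σzᵢ/Kᵢ = -0.305, so a root lies in (0, 1).
Iterate (Newton) starting at ψ₁ = 0.5:
  ψ₁ = 0.500: g = -0.0241, g' = -0.586 → ψ₁ = 0.459
  ψ₁ = 0.459: g = 0.0005, g' = -0.609 → ψ₁ = 0.460
Converged at ψ₁ = 0.460.
Drum-1 compositions:
  1: x = 0.162, y = 0.525
  2: x = 0.341, y = 0.232
  3: x = 0.496, y = 0.243
Drum-2 feed = drum-1 vapor: z₂ = (0.5248, 0.2320, 0.2432).
Drum 2:
Material balance + equilibrium reduce to Σ zᵢ(Kᵢ−1)/(1+ψ₂(Kᵢ−1)) = 0.
g(0) = ΣzᵢKᵢ − 1 = 0.240 and g(1) = 1 − Σzᵢ/Kᵢ = -0.583, so a root lies in (0, 1).
Iterate (Newton) starting at ψ₂ = 0.36:
  ψ₂ = 0.360: g = 0.0047, g' = -0.621 → ψ₂ = 0.368
Converged at ψ₂ = 0.368.
  1: x = 0.381, y = 0.773
  2: x = 0.293, y = 0.126
  3: x = 0.326, y = 0.101

x_3 (drum 2) = 0.326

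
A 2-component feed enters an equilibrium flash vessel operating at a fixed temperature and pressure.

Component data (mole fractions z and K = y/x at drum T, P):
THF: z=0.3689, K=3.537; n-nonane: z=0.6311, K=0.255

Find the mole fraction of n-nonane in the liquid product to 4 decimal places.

x_n-nonane = 0.7730

Material balance + equilibrium reduce to Σ zᵢ(Kᵢ−1)/(1+ψ(Kᵢ−1)) = 0.
g(0) = ΣzᵢKᵢ − 1 = 0.4657 and g(1) = 1 − Σzᵢ/Kᵢ = -1.5792, so a root lies in (0, 1).
Newton iteration, ψ⁰ = 0.5:
  ψ = 0.5000: g = -0.33671, g' = -1.3510 → ψ = 0.2508
  ψ = 0.2508: g = -0.00619, g' = -1.4166 → ψ = 0.2464
Converged at ψ = 0.2464.
Compositions from xᵢ = zᵢ/(1+ψ(Kᵢ−1)), yᵢ = Kᵢxᵢ:
  THF: x = 0.2270, y = 0.8029
  n-nonane: x = 0.7730, y = 0.1971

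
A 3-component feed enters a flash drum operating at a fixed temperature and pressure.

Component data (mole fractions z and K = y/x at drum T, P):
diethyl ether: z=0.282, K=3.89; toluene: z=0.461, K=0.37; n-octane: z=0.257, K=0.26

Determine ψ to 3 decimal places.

ψ = 0.173

Material balance + equilibrium reduce to Σ zᵢ(Kᵢ−1)/(1+ψ(Kᵢ−1)) = 0.
Feasibility: ΣzᵢKᵢ = 1.334, Σzᵢ/Kᵢ = 2.307 — both > 1, two phases present.
Iterate (Newton) starting at ψ = 0.55:
  ψ = 0.550: g = -0.4504, g' = -1.180 → ψ = 0.168
  ψ = 0.168: g = 0.0062, g' = -1.479 → ψ = 0.172
  ψ = 0.172: g = 0.0000, g' = -1.464 → ψ = 0.173
Converged at ψ = 0.173.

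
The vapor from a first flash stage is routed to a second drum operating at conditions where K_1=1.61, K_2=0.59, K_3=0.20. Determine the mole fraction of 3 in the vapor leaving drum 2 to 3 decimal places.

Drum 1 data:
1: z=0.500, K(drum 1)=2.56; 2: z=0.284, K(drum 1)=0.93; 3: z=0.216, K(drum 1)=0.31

Drum 1:
Rachford–Rice: g(ψ₁) = Σ zᵢ(Kᵢ−1)/(1+ψ₁(Kᵢ−1)) = 0.
g(0) = ΣzᵢKᵢ − 1 = 0.611 and g(1) = 1 − Σzᵢ/Kᵢ = -0.197, so a root lies in (0, 1).
Iterate (Newton) starting at ψ₁ = 0.35:
  ψ₁ = 0.350: g = 0.2877, g' = -0.689 → ψ₁ = 0.767
  ψ₁ = 0.767: g = 0.0173, g' = -0.718 → ψ₁ = 0.791
Converged at ψ₁ = 0.791.
Drum-1 compositions:
  1: x = 0.224, y = 0.573
  2: x = 0.301, y = 0.280
  3: x = 0.476, y = 0.147
Drum-2 feed = drum-1 vapor: z₂ = (0.5730, 0.2796, 0.1474).
Drum 2:
Rachford–Rice: g(ψ₂) = Σ zᵢ(Kᵢ−1)/(1+ψ₂(Kᵢ−1)) = 0.
g(0) = ΣzᵢKᵢ − 1 = 0.117 and g(1) = 1 − Σzᵢ/Kᵢ = -0.567, so a root lies in (0, 1).
Newton–Raphson from ψ₂ = 0.5:
  ψ₂ = 0.500: g = -0.0729, g' = -0.462 → ψ₂ = 0.342
  ψ₂ = 0.342: g = -0.0065, g' = -0.388 → ψ₂ = 0.325
Converged at ψ₂ = 0.325.
  1: x = 0.478, y = 0.770
  2: x = 0.323, y = 0.190
  3: x = 0.199, y = 0.040

y_3 (drum 2) = 0.040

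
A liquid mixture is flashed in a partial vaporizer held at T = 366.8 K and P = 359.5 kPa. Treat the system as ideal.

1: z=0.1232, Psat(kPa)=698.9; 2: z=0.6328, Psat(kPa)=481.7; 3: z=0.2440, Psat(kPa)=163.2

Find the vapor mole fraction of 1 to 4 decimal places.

Raoult's law: Kᵢ = Pᵢˢᵃᵗ/P = Pᵢˢᵃᵗ/359.5.
  K_1 = 698.9/359.5 = 1.944089, K_2 = 481.7/359.5 = 1.339917, K_3 = 163.2/359.5 = 0.453964
Rachford–Rice: g(ψ) = Σ zᵢ(Kᵢ−1)/(1+ψ(Kᵢ−1)) = 0.
Check two-phase: ΣzᵢKᵢ = 1.1982 > 1 and Σzᵢ/Kᵢ = 1.0731 > 1, so g(0) = 0.1982 > 0 and g(1) = -0.0731 < 0.
Newton iteration, ψ⁰ = 0.51:
  ψ = 0.5100: g = 0.07717, g' = -0.2429 → ψ = 0.8277
  ψ = 0.8277: g = -0.00996, g' = -0.3214 → ψ = 0.7968
  ψ = 0.7968: g = -0.00020, g' = -0.3090 → ψ = 0.7961
Converged at ψ = 0.7961.
Compositions from xᵢ = zᵢ/(1+ψ(Kᵢ−1)), yᵢ = Kᵢxᵢ:
  1: x = 0.0703, y = 0.1367
  2: x = 0.4980, y = 0.6673
  3: x = 0.4316, y = 0.1959

y_1 = 0.1367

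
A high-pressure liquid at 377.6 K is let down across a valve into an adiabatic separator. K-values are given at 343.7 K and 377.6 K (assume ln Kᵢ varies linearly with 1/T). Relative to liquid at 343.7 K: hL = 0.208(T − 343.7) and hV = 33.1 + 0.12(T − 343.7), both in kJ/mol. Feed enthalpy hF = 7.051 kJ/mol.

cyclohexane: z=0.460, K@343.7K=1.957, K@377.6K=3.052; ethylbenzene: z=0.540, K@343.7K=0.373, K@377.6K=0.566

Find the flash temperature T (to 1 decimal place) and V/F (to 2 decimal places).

T = 345.3 K, V/F = 0.20

Adiabatic flash: solve Rachford–Rice at each trial T, then check hF = ψ·hV(T) + (1−ψ)·hL(T).
  T = 343.7 K: K = (1.957, 0.373), RR gives ψ = 0.169, H_out = 5.607 kJ/mol
  T = 377.6 K: K = (3.052, 0.566), RR gives ψ = 0.797, H_out = 31.047 kJ/mol
  T = 360.6 K: K = (2.468, 0.464), RR gives ψ = 0.490, H_out = 19.002 kJ/mol
  T = 352.1 K: K = (2.202, 0.417), RR gives ψ = 0.339, H_out = 12.733 kJ/mol
  T = 347.9 K: K = (2.078, 0.395), RR gives ψ = 0.259, H_out = 9.337 kJ/mol
  T = 345.8 K: K = (2.017, 0.384), RR gives ψ = 0.215, H_out = 7.521 kJ/mol
Linear interpolation between T = 343.7 (H_out = 5.607) and T = 345.8 (H_out = 7.521) on hF = 7.051 gives T ≈ 345.3 K, at which ψ = 0.20.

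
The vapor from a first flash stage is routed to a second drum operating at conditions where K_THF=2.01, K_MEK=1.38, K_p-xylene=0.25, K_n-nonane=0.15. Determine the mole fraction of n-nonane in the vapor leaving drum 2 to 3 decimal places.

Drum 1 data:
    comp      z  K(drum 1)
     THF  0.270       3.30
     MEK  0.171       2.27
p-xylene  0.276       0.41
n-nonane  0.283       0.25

Drum 1:
Material balance + equilibrium reduce to Σ zᵢ(Kᵢ−1)/(1+ψ₁(Kᵢ−1)) = 0.
Check two-phase: ΣzᵢKᵢ = 1.463 > 1 and Σzᵢ/Kᵢ = 1.962 > 1, so g(0) = 0.463 > 0 and g(1) = -0.962 < 0.
Iterate (Newton) starting at ψ₁ = 0.5:
  ψ₁ = 0.500: g = -0.1489, g' = -1.013 → ψ₁ = 0.353
  ψ₁ = 0.353: g = -0.0017, g' = -1.014 → ψ₁ = 0.351
Converged at ψ₁ = 0.351.
Drum-1 compositions:
  THF: x = 0.149, y = 0.493
  MEK: x = 0.118, y = 0.268
  p-xylene: x = 0.348, y = 0.143
  n-nonane: x = 0.384, y = 0.096
Drum-2 feed = drum-1 vapor: z₂ = (0.4928, 0.2684, 0.1428, 0.0961).
Drum 2:
Let ψ₂ = V/F and solve Σ zᵢ(Kᵢ−1)/(1+ψ₂(Kᵢ−1)) = 0.
Check two-phase: ΣzᵢKᵢ = 1.411 > 1 and Σzᵢ/Kᵢ = 1.651 > 1, so g(0) = 0.411 > 0 and g(1) = -0.651 < 0.
Newton–Raphson from ψ₂ = 0.5:
  ψ₂ = 0.500: g = 0.1031, g' = -0.665 → ψ₂ = 0.655
  ψ₂ = 0.655: g = -0.0135, g' = -0.871 → ψ₂ = 0.640
  ψ₂ = 0.640: g = -0.0002, g' = -0.840 → ψ₂ = 0.639
Converged at ψ₂ = 0.639.
  THF: x = 0.299, y = 0.602
  MEK: x = 0.216, y = 0.298
  p-xylene: x = 0.274, y = 0.069
  n-nonane: x = 0.210, y = 0.032

y_n-nonane (drum 2) = 0.032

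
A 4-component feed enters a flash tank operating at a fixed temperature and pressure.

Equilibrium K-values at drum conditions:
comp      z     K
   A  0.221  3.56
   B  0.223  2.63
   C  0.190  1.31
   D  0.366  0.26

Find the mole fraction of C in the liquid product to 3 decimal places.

Material balance + equilibrium reduce to Σ zᵢ(Kᵢ−1)/(1+V/F(Kᵢ−1)) = 0.
g(0) = ΣzᵢKᵢ − 1 = 0.717 and g(1) = 1 − Σzᵢ/Kᵢ = -0.700, so a root lies in (0, 1).
Newton–Raphson from V/F = 0.5:
  V/F = 0.500: g = 0.0695, g' = -0.977 → V/F = 0.571
  V/F = 0.571: g = -0.0010, g' = -1.012 → V/F = 0.570
Converged at V/F = 0.570.
Compositions from xᵢ = zᵢ/(1+V/F(Kᵢ−1)), yᵢ = Kᵢxᵢ:
  A: x = 0.090, y = 0.320
  B: x = 0.116, y = 0.304
  C: x = 0.161, y = 0.212
  D: x = 0.633, y = 0.165

x_C = 0.161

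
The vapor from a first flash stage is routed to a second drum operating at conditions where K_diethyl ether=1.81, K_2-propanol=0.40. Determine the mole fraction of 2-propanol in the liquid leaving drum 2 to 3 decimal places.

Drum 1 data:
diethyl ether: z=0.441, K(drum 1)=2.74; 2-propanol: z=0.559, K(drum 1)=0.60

Drum 1:
Material balance + equilibrium reduce to Σ zᵢ(Kᵢ−1)/(1+ψ₁(Kᵢ−1)) = 0.
g(0) = ΣzᵢKᵢ − 1 = 0.544 and g(1) = 1 − Σzᵢ/Kᵢ = -0.093, so a root lies in (0, 1).
Binary case is linear: z₁(K₁−1)(1+ψ₁(K₂−1)) + z₂(K₂−1)(1+ψ₁(K₁−1)) = 0
⇒ ψ₁ = [z₁(K₁−1)+z₂(K₂−1)] / [−(K₁−1)(K₂−1)] = 0.5437/0.6960 = 0.781
Drum-1 compositions:
  diethyl ether: x = 0.187, y = 0.512
  2-propanol: x = 0.813, y = 0.488
Drum-2 feed = drum-1 vapor: z₂ = (0.5121, 0.4879).
Drum 2:
Binary case is linear: z₁(K₁−1)(1+ψ₂(K₂−1)) + z₂(K₂−1)(1+ψ₂(K₁−1)) = 0
⇒ ψ₂ = [z₁(K₁−1)+z₂(K₂−1)] / [−(K₁−1)(K₂−1)] = 0.1221/0.4860 = 0.251
  diethyl ether: x = 0.426, y = 0.770
  2-propanol: x = 0.574, y = 0.230

x_2-propanol (drum 2) = 0.574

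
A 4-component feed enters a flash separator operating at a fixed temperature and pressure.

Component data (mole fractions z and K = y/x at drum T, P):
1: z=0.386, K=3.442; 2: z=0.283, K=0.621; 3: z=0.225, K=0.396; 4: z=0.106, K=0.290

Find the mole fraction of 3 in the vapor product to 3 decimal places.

y_3 = 0.125

Material balance + equilibrium reduce to Σ zᵢ(Kᵢ−1)/(1+V/F(Kᵢ−1)) = 0.
g(0) = ΣzᵢKᵢ − 1 = 0.624 and g(1) = 1 − Σzᵢ/Kᵢ = -0.502, so a root lies in (0, 1).
Newton iteration, V/F⁰ = 0.35:
  V/F = 0.350: g = 0.1121, g' = -0.950 → V/F = 0.468
  V/F = 0.468: g = 0.0073, g' = -0.841 → V/F = 0.477
Converged at V/F = 0.477.
Compositions from xᵢ = zᵢ/(1+V/F(Kᵢ−1)), yᵢ = Kᵢxᵢ:
  1: x = 0.178, y = 0.614
  2: x = 0.345, y = 0.215
  3: x = 0.316, y = 0.125
  4: x = 0.160, y = 0.046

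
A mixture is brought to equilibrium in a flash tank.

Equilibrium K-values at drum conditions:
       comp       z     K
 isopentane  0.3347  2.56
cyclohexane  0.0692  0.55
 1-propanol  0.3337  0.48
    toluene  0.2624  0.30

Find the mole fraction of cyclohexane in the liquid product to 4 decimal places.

Material balance + equilibrium reduce to Σ zᵢ(Kᵢ−1)/(1+ψ(Kᵢ−1)) = 0.
g(0) = ΣzᵢKᵢ − 1 = 0.1338 and g(1) = 1 − Σzᵢ/Kᵢ = -0.8264, so a root lies in (0, 1).
Newton iteration, ψ⁰ = 0.5:
  ψ = 0.5000: g = -0.26392, g' = -0.7495 → ψ = 0.1479
  ψ = 0.1479: g = -0.00196, g' = -0.8197 → ψ = 0.1455
Converged at ψ = 0.1455.
Compositions from xᵢ = zᵢ/(1+ψ(Kᵢ−1)), yᵢ = Kᵢxᵢ:
  isopentane: x = 0.2728, y = 0.6983
  cyclohexane: x = 0.0740, y = 0.0407
  1-propanol: x = 0.3610, y = 0.1733
  toluene: x = 0.2922, y = 0.0876

x_cyclohexane = 0.0740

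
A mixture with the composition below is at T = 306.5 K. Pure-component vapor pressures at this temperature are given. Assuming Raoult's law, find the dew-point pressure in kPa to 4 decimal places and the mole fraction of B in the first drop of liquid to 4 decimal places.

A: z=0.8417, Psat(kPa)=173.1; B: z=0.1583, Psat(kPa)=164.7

Pdew = 171.7137 kPa, x_B = 0.1650

At the dew point ψ → 1, so Σzᵢ/Kᵢ = 1 with Kᵢ = Pᵢˢᵃᵗ/P ⇒ 1/P = Σzᵢ/Pᵢˢᵃᵗ.
1/P = 0.8417/173.1 + 0.1583/164.7 = 0.0058236 ⇒ P = 171.7137 kPa
xᵢ = zᵢP/Pᵢˢᵃᵗ ⇒ x_B = 0.1583·171.7137/164.7 = 0.1650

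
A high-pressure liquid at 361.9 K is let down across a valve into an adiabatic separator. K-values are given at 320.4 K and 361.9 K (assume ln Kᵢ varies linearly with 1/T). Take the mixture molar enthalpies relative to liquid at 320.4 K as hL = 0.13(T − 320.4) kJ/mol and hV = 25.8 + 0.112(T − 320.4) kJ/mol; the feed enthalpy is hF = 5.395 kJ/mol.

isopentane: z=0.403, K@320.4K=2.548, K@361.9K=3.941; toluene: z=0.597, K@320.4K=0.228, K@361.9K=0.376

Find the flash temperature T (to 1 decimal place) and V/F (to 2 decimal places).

Adiabatic flash: solve Rachford–Rice at each trial T, then check hF = ψ·hV(T) + (1−ψ)·hL(T).
  T = 320.4 K: K = (2.548, 0.228), RR gives ψ = 0.136, H_out = 3.518 kJ/mol
  T = 361.9 K: K = (3.941, 0.376), RR gives ψ = 0.443, H_out = 16.489 kJ/mol
  T = 341.1 K: K = (3.209, 0.297), RR gives ψ = 0.303, H_out = 10.399 kJ/mol
  T = 330.8 K: K = (2.872, 0.262), RR gives ψ = 0.227, H_out = 7.159 kJ/mol
  T = 325.6 K: K = (2.708, 0.244), RR gives ψ = 0.184, H_out = 5.400 kJ/mol
  T = 323.0 K: K = (2.627, 0.236), RR gives ψ = 0.161, H_out = 4.477 kJ/mol
  T = 324.3 K: K = (2.667, 0.240), RR gives ψ = 0.172, H_out = 4.942 kJ/mol
Linear interpolation between T = 324.3 (H_out = 4.942) and T = 325.6 (H_out = 5.400) on hF = 5.395 gives T ≈ 325.6 K, at which ψ = 0.18.

T = 325.6 K, V/F = 0.18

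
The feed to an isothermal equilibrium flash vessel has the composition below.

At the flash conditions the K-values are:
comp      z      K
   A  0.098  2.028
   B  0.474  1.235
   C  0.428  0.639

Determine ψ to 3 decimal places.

ψ = 0.351

Rachford–Rice: g(ψ) = Σ zᵢ(Kᵢ−1)/(1+ψ(Kᵢ−1)) = 0.
Check two-phase: ΣzᵢKᵢ = 1.058 > 1 and Σzᵢ/Kᵢ = 1.102 > 1, so g(0) = 0.058 > 0 and g(1) = -0.102 < 0.
Newton–Raphson from ψ = 0.55:
  ψ = 0.550: g = -0.0298, g' = -0.150 → ψ = 0.351
Converged at ψ = 0.351.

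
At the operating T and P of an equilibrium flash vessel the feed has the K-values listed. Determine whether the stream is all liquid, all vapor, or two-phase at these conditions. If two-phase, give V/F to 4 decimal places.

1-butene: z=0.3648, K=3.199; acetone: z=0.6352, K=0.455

two-phase, V/F = 0.3805

ΣzᵢKᵢ = 1.4560; Σzᵢ/Kᵢ = 1.5101.
Both exceed 1, so a two-phase solution exists.
Rachford–Rice: g(ψ) = Σ zᵢ(Kᵢ−1)/(1+ψ(Kᵢ−1)) = 0.
Binary case is linear: z₁(K₁−1)(1+ψ(K₂−1)) + z₂(K₂−1)(1+ψ(K₁−1)) = 0
⇒ ψ = [z₁(K₁−1)+z₂(K₂−1)] / [−(K₁−1)(K₂−1)] = 0.45601/1.19845 = 0.3805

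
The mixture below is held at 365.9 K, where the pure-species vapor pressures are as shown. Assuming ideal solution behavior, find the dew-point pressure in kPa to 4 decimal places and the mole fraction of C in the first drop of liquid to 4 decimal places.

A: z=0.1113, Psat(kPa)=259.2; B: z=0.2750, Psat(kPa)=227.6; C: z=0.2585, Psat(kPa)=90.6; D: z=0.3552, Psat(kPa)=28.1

Pdew = 58.3722 kPa, x_C = 0.1665

At the dew point ψ → 1, so Σzᵢ/Kᵢ = 1 with Kᵢ = Pᵢˢᵃᵗ/P ⇒ 1/P = Σzᵢ/Pᵢˢᵃᵗ.
1/P = 0.1113/259.2 + 0.2750/227.6 + 0.2585/90.6 + 0.3552/28.1 = 0.0171314 ⇒ P = 58.3722 kPa
xᵢ = zᵢP/Pᵢˢᵃᵗ ⇒ x_C = 0.2585·58.3722/90.6 = 0.1665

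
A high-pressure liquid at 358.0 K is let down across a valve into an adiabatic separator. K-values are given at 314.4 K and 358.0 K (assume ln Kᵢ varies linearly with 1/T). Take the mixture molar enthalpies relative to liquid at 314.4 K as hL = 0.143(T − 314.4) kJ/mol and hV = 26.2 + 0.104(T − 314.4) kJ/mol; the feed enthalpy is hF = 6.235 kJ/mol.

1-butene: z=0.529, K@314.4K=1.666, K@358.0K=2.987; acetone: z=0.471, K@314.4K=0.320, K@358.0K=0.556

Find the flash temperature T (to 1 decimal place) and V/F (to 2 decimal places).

Adiabatic flash: solve Rachford–Rice at each trial T, then check hF = ψ·hV(T) + (1−ψ)·hL(T).
  T = 314.4 K: K = (1.666, 0.320), RR gives ψ = 0.071, H_out = 1.853 kJ/mol
  T = 358.0 K: K = (2.987, 0.556), RR gives ψ = 0.954, H_out = 29.617 kJ/mol
  T = 336.2 K: K = (2.273, 0.429), RR gives ψ = 0.557, H_out = 17.244 kJ/mol
  T = 325.3 K: K = (1.956, 0.373), RR gives ψ = 0.351, H_out = 10.594 kJ/mol
  T = 319.9 K: K = (1.809, 0.346), RR gives ψ = 0.227, H_out = 6.678 kJ/mol
  T = 317.1 K: K = (1.735, 0.333), RR gives ψ = 0.152, H_out = 4.357 kJ/mol
  T = 318.5 K: K = (1.772, 0.339), RR gives ψ = 0.191, H_out = 5.548 kJ/mol
  T = 319.2 K: K = (1.791, 0.343), RR gives ψ = 0.209, H_out = 6.120 kJ/mol
Linear interpolation between T = 319.2 (H_out = 6.120) and T = 319.9 (H_out = 6.678) on hF = 6.235 gives T ≈ 319.3 K, at which ψ = 0.21.

T = 319.3 K, V/F = 0.21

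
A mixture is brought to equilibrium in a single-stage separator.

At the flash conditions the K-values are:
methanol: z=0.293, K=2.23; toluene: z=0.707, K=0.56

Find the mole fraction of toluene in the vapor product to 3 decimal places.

Newton iteration, β⁰ = 0.5:
  β = 0.500: g = -0.1757, g' = -0.395 → β = 0.055
  β = 0.055: g = 0.0187, g' = -0.532 → β = 0.090
  β = 0.090: g = 0.0004, g' = -0.508 → β = 0.091
Converged at β = 0.091.
Compositions from xᵢ = zᵢ/(1+β(Kᵢ−1)), yᵢ = Kᵢxᵢ:
  methanol: x = 0.263, y = 0.588
  toluene: x = 0.737, y = 0.412

y_toluene = 0.412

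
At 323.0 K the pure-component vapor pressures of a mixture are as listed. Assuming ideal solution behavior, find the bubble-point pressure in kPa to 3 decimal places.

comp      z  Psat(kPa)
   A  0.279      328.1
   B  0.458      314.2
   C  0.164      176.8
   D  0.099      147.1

At the bubble point ψ → 0, so ΣzᵢKᵢ = 1 with Kᵢ = Pᵢˢᵃᵗ/P ⇒ P = ΣzᵢPᵢˢᵃᵗ.
P = 0.279·328.1 + 0.458·314.2 + 0.164·176.8 + 0.099·147.1 = 279.002 kPa

Pbub = 279.002 kPa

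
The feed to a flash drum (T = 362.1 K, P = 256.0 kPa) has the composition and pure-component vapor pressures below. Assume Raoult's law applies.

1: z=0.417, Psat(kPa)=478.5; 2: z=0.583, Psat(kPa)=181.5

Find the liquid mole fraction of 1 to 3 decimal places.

x_1 = 0.251

Raoult's law: Kᵢ = Pᵢˢᵃᵗ/P = Pᵢˢᵃᵗ/256.0.
  K_1 = 478.5/256.0 = 1.86914, K_2 = 181.5/256.0 = 0.70898
Rachford–Rice: g(ψ) = Σ zᵢ(Kᵢ−1)/(1+ψ(Kᵢ−1)) = 0.
g(0) = ΣzᵢKᵢ − 1 = 0.193 and g(1) = 1 − Σzᵢ/Kᵢ = -0.045, so a root lies in (0, 1).
Iterate (Newton) starting at ψ = 0.42:
  ψ = 0.420: g = 0.0722, g' = -0.233 → ψ = 0.730
  ψ = 0.730: g = 0.0064, g' = -0.198 → ψ = 0.762
Converged at ψ = 0.762.
Compositions from xᵢ = zᵢ/(1+ψ(Kᵢ−1)), yᵢ = Kᵢxᵢ:
  1: x = 0.251, y = 0.469
  2: x = 0.749, y = 0.531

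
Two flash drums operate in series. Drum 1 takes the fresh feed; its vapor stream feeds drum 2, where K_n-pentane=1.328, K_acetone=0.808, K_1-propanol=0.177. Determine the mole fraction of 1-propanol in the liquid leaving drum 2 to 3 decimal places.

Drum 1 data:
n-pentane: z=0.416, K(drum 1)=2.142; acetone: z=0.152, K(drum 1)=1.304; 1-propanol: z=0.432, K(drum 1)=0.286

x_1-propanol (drum 2) = 0.199

Drum 1:
Rachford–Rice: g(ψ₁) = Σ zᵢ(Kᵢ−1)/(1+ψ₁(Kᵢ−1)) = 0.
Check two-phase: ΣzᵢKᵢ = 1.213 > 1 and Σzᵢ/Kᵢ = 1.821 > 1, so g(0) = 0.213 > 0 and g(1) = -0.821 < 0.
Newton iteration, ψ₁⁰ = 0.5:
  ψ₁ = 0.500: g = -0.1372, g' = -0.763 → ψ₁ = 0.320
  ψ₁ = 0.320: g = -0.0099, g' = -0.673 → ψ₁ = 0.305
Converged at ψ₁ = 0.305.
Drum-1 compositions:
  n-pentane: x = 0.308, y = 0.661
  acetone: x = 0.139, y = 0.181
  1-propanol: x = 0.553, y = 0.158
Drum-2 feed = drum-1 vapor: z₂ = (0.6606, 0.1814, 0.1580).
Drum 2:
Rachford–Rice: g(ψ₂) = Σ zᵢ(Kᵢ−1)/(1+ψ₂(Kᵢ−1)) = 0.
Feasibility: ΣzᵢKᵢ = 1.052, Σzᵢ/Kᵢ = 1.615 — both > 1, two phases present.
Iterate (Newton) starting at ψ₂ = 0.68:
  ψ₂ = 0.680: g = -0.1582, g' = -0.608 → ψ₂ = 0.420
  ψ₂ = 0.420: g = -0.0462, g' = -0.313 → ψ₂ = 0.272
  ψ₂ = 0.272: g = -0.0054, g' = -0.245 → ψ₂ = 0.250
Converged at ψ₂ = 0.250.
  n-pentane: x = 0.611, y = 0.811
  acetone: x = 0.191, y = 0.154
  1-propanol: x = 0.199, y = 0.035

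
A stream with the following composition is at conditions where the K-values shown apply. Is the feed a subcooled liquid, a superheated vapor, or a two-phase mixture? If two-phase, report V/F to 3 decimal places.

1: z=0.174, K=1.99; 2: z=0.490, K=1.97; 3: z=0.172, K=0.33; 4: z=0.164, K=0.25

two-phase, V/F = 0.590

ΣzᵢKᵢ = 1.409; Σzᵢ/Kᵢ = 1.513.
Both exceed 1, so a two-phase solution exists.
Let ψ = V/F and solve Σ zᵢ(Kᵢ−1)/(1+ψ(Kᵢ−1)) = 0.
Newton iteration, ψ⁰ = 0.5:
  ψ = 0.500: g = 0.0652, g' = -0.696 → ψ = 0.594
  ψ = 0.594: g = -0.0030, g' = -0.766 → ψ = 0.590
Converged at ψ = 0.590.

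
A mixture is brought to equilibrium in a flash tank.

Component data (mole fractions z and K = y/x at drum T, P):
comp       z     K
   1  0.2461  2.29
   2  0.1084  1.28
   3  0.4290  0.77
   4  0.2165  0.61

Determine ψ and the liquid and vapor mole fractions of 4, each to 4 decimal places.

ψ = 0.5137, x_4 = 0.2707, y_4 = 0.1652

Let ψ = V/F and solve Σ zᵢ(Kᵢ−1)/(1+ψ(Kᵢ−1)) = 0.
Feasibility: ΣzᵢKᵢ = 1.1647, Σzᵢ/Kᵢ = 1.1042 — both > 1, two phases present.
Iterate (Newton) starting at ψ = 0.5:
  ψ = 0.5000: g = 0.00324, g' = -0.2377 → ψ = 0.5136
  ψ = 0.5136: g = 0.00002, g' = -0.2353 → ψ = 0.5137
Converged at ψ = 0.5137.
Compositions from xᵢ = zᵢ/(1+ψ(Kᵢ−1)), yᵢ = Kᵢxᵢ:
  1: x = 0.1480, y = 0.3390
  2: x = 0.0948, y = 0.1213
  3: x = 0.4865, y = 0.3746
  4: x = 0.2707, y = 0.1652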